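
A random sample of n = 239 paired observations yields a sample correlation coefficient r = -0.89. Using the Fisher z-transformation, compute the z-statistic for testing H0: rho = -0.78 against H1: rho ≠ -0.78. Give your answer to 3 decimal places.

Fisher z: atanh(-0.89) = -1.421926, atanh(-0.78) = -1.045371
z = (z_r − z_0)·√(n−3) = (-1.421926 − (-1.045371))·√236 = -0.376555 · 15.362291 = -5.785

-5.785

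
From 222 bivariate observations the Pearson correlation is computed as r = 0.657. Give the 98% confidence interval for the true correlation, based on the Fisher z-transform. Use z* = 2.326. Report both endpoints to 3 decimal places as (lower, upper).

z_r = atanh(0.657) = 0.787517;  SE = 1/√(n−3) = 1/√219 = 0.067574
z-limits: 0.787517 ± 2.326·0.067574 = 0.787517 ± 0.157177 = [0.630340, 0.944694]
ρ-limits: (tanh 0.630340, tanh 0.944694) = (0.558, 0.737)

(0.558, 0.737)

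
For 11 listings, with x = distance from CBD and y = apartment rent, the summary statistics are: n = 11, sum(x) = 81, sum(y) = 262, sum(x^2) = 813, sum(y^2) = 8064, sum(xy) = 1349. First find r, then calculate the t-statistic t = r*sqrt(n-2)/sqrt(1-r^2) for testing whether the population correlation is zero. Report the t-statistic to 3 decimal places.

-7.217

S_xy = nΣxy − ΣxΣy = 11·1349 − 81·262 = 14839 − 21222 = -6383
S_xx = nΣx² − (Σx)² = 11·813 − 81² = 8943 − 6561 = 2382
S_yy = nΣy² − (Σy)² = 11·8064 − 262² = 88704 − 68644 = 20060
r = S_xy / √(S_xx·S_yy) = -6383 / √(2382·20060) = -6383 / √47782920 = -6383 / 6912.5191 = -0.9234
t = r·√(n−2)/√(1−r²) = -0.9234·√9 / √(1−0.852668) = -2.770200 / 0.383839 = -7.217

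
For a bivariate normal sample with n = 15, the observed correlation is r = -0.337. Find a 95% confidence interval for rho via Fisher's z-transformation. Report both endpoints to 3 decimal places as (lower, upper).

Fisher z: z_r = atanh(r) = ½·ln((1+(-0.337))/(1−(-0.337))) = -0.350704
SE(z) = 1/√(n−3) = 1/√12 = 0.288675
95% ⇒ z* = 1.960; margin = 1.960·0.288675 = 0.565803
CI on z-scale: (-0.916507, 0.215099)
Back-transform: tanh(-0.916507) = -0.724241, tanh(0.215099) = 0.211842

(-0.724, 0.212)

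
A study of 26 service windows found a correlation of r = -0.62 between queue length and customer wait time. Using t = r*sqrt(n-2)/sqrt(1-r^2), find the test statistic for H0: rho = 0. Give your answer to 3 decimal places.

-3.871

t = r·√(n−2) / √(1−r²) with r = -0.62, n = 26
  = -0.62·√24 / √(1 − 0.3844)
  = -0.62·4.898979 / 0.784602
  = -3.037367 / 0.784602 = -3.871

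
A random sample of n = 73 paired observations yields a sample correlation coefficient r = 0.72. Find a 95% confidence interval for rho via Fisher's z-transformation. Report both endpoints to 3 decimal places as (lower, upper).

z_r = atanh(0.72) = 0.907645;  SE = 1/√(n−3) = 1/√70 = 0.119523
z-limits: 0.907645 ± 1.960·0.119523 = 0.907645 ± 0.234265 = [0.673380, 1.141910]
ρ-limits: (tanh 0.673380, tanh 1.141910) = (0.587, 0.815)

(0.587, 0.815)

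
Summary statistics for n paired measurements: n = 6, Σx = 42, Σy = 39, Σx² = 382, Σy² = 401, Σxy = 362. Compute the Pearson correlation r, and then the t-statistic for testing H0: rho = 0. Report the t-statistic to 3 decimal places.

Numerator: nΣxy − (Σx)(Σy) = 6·362 − (42)(39) = 534
Denominator: √[(nΣx²−(Σx)²)(nΣy²−(Σy)²)]
  nΣx²−(Σx)² = 6·382 − 1764 = 528;  nΣy²−(Σy)² = 6·401 − 1521 = 885
  √(528·885) = √467280 = 683.5788
r = 534 / 683.5788 = 0.7812
t = r·√(n−2)/√(1−r²) = 0.7812·√4 / √(1−0.610273) = 1.562400 / 0.624281 = 2.503

2.503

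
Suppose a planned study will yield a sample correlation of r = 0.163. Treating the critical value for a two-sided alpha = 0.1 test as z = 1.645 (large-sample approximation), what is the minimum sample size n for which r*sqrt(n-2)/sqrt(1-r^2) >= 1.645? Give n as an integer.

102

r√(n−2)/√(1−r²) ≥ 1.645  ⇔  n−2 ≥ (1.645)²·(1−r²)/r²
(1−r²)/r² = (1−0.026569)/0.026569 = 36.6378
n ≥ 2 + 2.706025·36.6378 = 2 + 99.1428 = 101.1428
⌈101.1428⌉ = 102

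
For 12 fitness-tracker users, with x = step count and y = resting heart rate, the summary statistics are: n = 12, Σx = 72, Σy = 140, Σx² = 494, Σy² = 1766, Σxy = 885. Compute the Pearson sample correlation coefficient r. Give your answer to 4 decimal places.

0.4962

S_xy = nΣxy − ΣxΣy = 12·885 − 72·140 = 10620 − 10080 = 540
S_xx = nΣx² − (Σx)² = 12·494 − 72² = 5928 − 5184 = 744
S_yy = nΣy² − (Σy)² = 12·1766 − 140² = 21192 − 19600 = 1592
r = S_xy / √(S_xx·S_yy) = 540 / √(744·1592) = 540 / √1184448 = 540 / 1088.3235 = 0.4962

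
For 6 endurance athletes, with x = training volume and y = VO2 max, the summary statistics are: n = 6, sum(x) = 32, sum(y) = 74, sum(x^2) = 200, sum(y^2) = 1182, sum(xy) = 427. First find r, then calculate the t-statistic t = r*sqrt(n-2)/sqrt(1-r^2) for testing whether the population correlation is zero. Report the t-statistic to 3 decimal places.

Numerator: nΣxy − (Σx)(Σy) = 6·427 − (32)(74) = 194
Denominator: √[(nΣx²−(Σx)²)(nΣy²−(Σy)²)]
  nΣx²−(Σx)² = 6·200 − 1024 = 176;  nΣy²−(Σy)² = 6·1182 − 5476 = 1616
  √(176·1616) = √284416 = 533.3067
r = 194 / 533.3067 = 0.3638
t = r·√(n−2)/√(1−r²) = 0.3638·√4 / √(1−0.132350) = 0.727600 / 0.931477 = 0.781

0.781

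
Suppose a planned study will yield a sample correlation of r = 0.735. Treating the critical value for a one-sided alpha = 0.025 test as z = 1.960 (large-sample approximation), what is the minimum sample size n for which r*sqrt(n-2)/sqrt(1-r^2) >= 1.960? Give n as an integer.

6

r√(n−2)/√(1−r²) ≥ 1.960  ⇔  n−2 ≥ (1.960)²·(1−r²)/r²
(1−r²)/r² = (1−0.540225)/0.540225 = 0.8511
n ≥ 2 + 3.8416·0.8511 = 2 + 3.2696 = 5.2696
⌈5.2696⌉ = 6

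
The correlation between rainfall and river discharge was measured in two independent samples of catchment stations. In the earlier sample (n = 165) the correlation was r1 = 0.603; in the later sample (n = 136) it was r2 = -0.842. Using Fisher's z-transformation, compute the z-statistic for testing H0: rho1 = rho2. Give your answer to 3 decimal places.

16.459

Fisher z-transforms: z1 = atanh(0.603) = 0.697848, z2 = atanh(-0.842) = -1.228006; difference d = 1.925854
Var(d) = 1/162 + 1/133 = 0.0061728 + 0.0075188 = 0.0136916
z = d/√Var(d) = 1.925854 / √0.0136916 = 1.925854 / 0.117011 = 16.459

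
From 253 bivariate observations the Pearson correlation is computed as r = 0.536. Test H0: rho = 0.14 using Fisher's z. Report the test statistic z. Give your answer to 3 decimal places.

z_r = atanh(0.536) = 0.598526,  z_0 = atanh(0.14) = 0.140926
SE = 1/√(n−3) = 1/√250 = 0.063246
z = (z_r − z_0)/SE = (0.598526 − 0.140926) / 0.063246 = 0.457600 / 0.063246 = 7.235

7.235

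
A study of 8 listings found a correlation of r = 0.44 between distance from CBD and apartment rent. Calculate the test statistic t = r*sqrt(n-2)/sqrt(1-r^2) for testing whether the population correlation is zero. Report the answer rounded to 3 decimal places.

1.200

1 − r² = 1 − 0.1936 = 0.8064;  √(1−r²) = 0.897998
√(n−2) = √6 = 2.449490
t = r·√(n−2)/√(1−r²) = 0.44 · 2.449490 / 0.897998 = 1.200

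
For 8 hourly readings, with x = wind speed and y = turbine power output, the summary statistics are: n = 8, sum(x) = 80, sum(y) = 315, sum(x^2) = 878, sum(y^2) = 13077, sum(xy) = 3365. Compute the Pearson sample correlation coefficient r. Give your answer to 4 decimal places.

Numerator: nΣxy − (Σx)(Σy) = 8·3365 − (80)(315) = 1720
Denominator: √[(nΣx²−(Σx)²)(nΣy²−(Σy)²)]
  nΣx²−(Σx)² = 8·878 − 6400 = 624;  nΣy²−(Σy)² = 8·13077 − 99225 = 5391
  √(624·5391) = √3363984 = 1834.1167
r = 1720 / 1834.1167 = 0.9378

0.9378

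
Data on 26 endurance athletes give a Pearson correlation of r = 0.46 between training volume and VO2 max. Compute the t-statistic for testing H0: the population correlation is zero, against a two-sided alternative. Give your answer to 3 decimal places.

t = r·√(n−2) / √(1−r²) with r = 0.46, n = 26
  = 0.46·√24 / √(1 − 0.2116)
  = 0.46·4.898979 / 0.887919
  = 2.253530 / 0.887919 = 2.538

2.538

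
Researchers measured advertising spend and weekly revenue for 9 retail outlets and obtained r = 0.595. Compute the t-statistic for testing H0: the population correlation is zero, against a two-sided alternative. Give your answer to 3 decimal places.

1.959

1 − r² = 1 − 0.354025 = 0.645975;  √(1−r²) = 0.803726
√(n−2) = √7 = 2.645751
t = r·√(n−2)/√(1−r²) = 0.595 · 2.645751 / 0.803726 = 1.959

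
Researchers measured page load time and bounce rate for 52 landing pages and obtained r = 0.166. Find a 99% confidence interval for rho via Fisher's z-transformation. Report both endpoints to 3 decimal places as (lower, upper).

(-0.198, 0.490)

z_r = atanh(0.166) = 0.167550;  SE = 1/√(n−3) = 1/√49 = 0.142857
z-limits: 0.167550 ± 2.576·0.142857 = 0.167550 ± 0.368000 = [-0.200450, 0.535550]
ρ-limits: (tanh -0.200450, tanh 0.535550) = (-0.198, 0.490)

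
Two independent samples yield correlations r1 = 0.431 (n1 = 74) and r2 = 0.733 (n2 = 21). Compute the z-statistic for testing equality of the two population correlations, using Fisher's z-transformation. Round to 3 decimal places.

-1.796

Fisher z-transforms: z1 = atanh(0.431) = 0.461124, z2 = atanh(0.733) = 0.935180; difference d = -0.474056
Var(d) = 1/71 + 1/18 = 0.0140845 + 0.0555556 = 0.0696401
z = d/√Var(d) = -0.474056 / √0.0696401 = -0.474056 / 0.263894 = -1.796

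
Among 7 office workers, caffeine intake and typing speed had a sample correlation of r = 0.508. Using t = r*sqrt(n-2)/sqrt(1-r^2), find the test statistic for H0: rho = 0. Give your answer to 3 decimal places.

1.319

1 − r² = 1 − 0.258064 = 0.741936;  √(1−r²) = 0.861357
√(n−2) = √5 = 2.236068
t = r·√(n−2)/√(1−r²) = 0.508 · 2.236068 / 0.861357 = 1.319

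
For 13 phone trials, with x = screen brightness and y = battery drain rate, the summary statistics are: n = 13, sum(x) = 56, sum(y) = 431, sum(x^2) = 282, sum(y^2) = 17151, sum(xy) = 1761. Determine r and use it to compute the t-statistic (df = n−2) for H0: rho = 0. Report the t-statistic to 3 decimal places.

-0.967

S_xy = nΣxy − ΣxΣy = 13·1761 − 56·431 = 22893 − 24136 = -1243
S_xx = nΣx² − (Σx)² = 13·282 − 56² = 3666 − 3136 = 530
S_yy = nΣy² − (Σy)² = 13·17151 − 431² = 222963 − 185761 = 37202
r = S_xy / √(S_xx·S_yy) = -1243 / √(530·37202) = -1243 / √19717060 = -1243 / 4440.3896 = -0.2799
t = r·√(n−2)/√(1−r²) = -0.2799·√11 / √(1−0.078344) = -0.928323 / 0.960029 = -0.967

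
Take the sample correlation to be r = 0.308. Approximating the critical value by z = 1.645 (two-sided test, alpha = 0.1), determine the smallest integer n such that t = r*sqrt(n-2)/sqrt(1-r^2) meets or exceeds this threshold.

Need r·√(n−2)/√(1−r²) ≥ 1.645
√(n−2) ≥ 1.645·√(1−0.094864) / 0.308 = 1.645·0.951386 / 0.308 = 5.0813
n−2 ≥ 25.8196  ⇒  n ≥ 27.8196
Smallest integer n = 28

28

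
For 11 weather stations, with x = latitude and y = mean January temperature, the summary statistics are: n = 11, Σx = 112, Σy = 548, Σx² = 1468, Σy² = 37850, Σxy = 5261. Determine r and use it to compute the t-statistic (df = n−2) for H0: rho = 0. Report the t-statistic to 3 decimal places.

S_xy = nΣxy − ΣxΣy = 11·5261 − 112·548 = 57871 − 61376 = -3505
S_xx = nΣx² − (Σx)² = 11·1468 − 112² = 16148 − 12544 = 3604
S_yy = nΣy² − (Σy)² = 11·37850 − 548² = 416350 − 300304 = 116046
r = S_xy / √(S_xx·S_yy) = -3505 / √(3604·116046) = -3505 / √418229784 = -3505 / 20450.6671 = -0.1714
t = r·√(n−2)/√(1−r²) = -0.1714·√9 / √(1−0.029378) = -0.514200 / 0.985202 = -0.522

-0.522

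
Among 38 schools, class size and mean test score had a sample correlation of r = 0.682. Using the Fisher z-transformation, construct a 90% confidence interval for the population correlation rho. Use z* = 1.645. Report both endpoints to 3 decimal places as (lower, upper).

z_r = atanh(0.682) = 0.832844;  SE = 1/√(n−3) = 1/√35 = 0.169031
z-limits: 0.832844 ± 1.645·0.169031 = 0.832844 ± 0.278056 = [0.554788, 1.110900]
ρ-limits: (tanh 0.554788, tanh 1.110900) = (0.504, 0.804)

(0.504, 0.804)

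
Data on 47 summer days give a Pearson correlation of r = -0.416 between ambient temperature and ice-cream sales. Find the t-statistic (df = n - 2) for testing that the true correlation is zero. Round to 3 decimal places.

-3.069

1 − r² = 1 − 0.173056 = 0.826944;  √(1−r²) = 0.909365
√(n−2) = √45 = 6.708204
t = r·√(n−2)/√(1−r²) = -0.416 · 6.708204 / 0.909365 = -3.069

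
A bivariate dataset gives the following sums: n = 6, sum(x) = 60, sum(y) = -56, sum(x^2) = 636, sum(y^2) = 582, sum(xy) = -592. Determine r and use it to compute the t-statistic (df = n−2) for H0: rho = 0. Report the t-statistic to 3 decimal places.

-1.919

Numerator: nΣxy − (Σx)(Σy) = 6·(-592) − (60)(-56) = -192
Denominator: √[(nΣx²−(Σx)²)(nΣy²−(Σy)²)]
  nΣx²−(Σx)² = 6·636 − 3600 = 216;  nΣy²−(Σy)² = 6·582 − 3136 = 356
  √(216·356) = √76896 = 277.3013
r = -192 / 277.3013 = -0.6924
t = r·√(n−2)/√(1−r²) = -0.6924·√4 / √(1−0.479418) = -1.384800 / 0.721514 = -1.919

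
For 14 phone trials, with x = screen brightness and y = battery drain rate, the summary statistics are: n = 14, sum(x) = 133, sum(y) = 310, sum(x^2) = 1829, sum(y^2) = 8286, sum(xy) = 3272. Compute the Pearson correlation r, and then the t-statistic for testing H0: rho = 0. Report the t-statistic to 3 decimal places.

1.357

S_xy = nΣxy − ΣxΣy = 14·3272 − 133·310 = 45808 − 41230 = 4578
S_xx = nΣx² − (Σx)² = 14·1829 − 133² = 25606 − 17689 = 7917
S_yy = nΣy² − (Σy)² = 14·8286 − 310² = 116004 − 96100 = 19904
r = S_xy / √(S_xx·S_yy) = 4578 / √(7917·19904) = 4578 / √157579968 = 4578 / 12553.0860 = 0.3647
t = r·√(n−2)/√(1−r²) = 0.3647·√12 / √(1−0.133006) = 1.263358 / 0.931125 = 1.357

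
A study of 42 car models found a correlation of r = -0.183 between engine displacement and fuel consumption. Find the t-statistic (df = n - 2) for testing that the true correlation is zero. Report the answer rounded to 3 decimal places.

1 − r² = 1 − 0.033489 = 0.966511;  √(1−r²) = 0.983113
√(n−2) = √40 = 6.324555
t = r·√(n−2)/√(1−r²) = -0.183 · 6.324555 / 0.983113 = -1.177

-1.177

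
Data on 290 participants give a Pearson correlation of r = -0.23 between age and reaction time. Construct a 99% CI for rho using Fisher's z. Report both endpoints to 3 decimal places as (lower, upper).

(-0.368, -0.082)

Fisher z: z_r = atanh(r) = ½·ln((1+(-0.23))/(1−(-0.23))) = -0.234189
SE(z) = 1/√(n−3) = 1/√287 = 0.059028
99% ⇒ z* = 2.576; margin = 2.576·0.059028 = 0.152056
CI on z-scale: (-0.386245, -0.082133)
Back-transform: tanh(-0.386245) = -0.368119, tanh(-0.082133) = -0.081949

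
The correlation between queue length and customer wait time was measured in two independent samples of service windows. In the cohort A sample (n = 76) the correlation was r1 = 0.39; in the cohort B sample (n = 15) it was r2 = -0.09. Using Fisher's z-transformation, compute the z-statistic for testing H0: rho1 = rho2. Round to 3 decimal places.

Fisher z-transforms: z1 = atanh(0.39) = 0.411800, z2 = atanh(-0.09) = -0.090244; difference d = 0.502044
Var(d) = 1/73 + 1/12 = 0.0136986 + 0.0833333 = 0.0970319
z = d/√Var(d) = 0.502044 / √0.0970319 = 0.502044 / 0.311499 = 1.612

1.612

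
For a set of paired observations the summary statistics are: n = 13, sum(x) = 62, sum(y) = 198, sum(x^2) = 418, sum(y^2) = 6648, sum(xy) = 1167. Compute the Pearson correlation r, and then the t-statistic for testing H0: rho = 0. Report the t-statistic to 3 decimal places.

Numerator: nΣxy − (Σx)(Σy) = 13·1167 − (62)(198) = 2895
Denominator: √[(nΣx²−(Σx)²)(nΣy²−(Σy)²)]
  nΣx²−(Σx)² = 13·418 − 3844 = 1590;  nΣy²−(Σy)² = 13·6648 − 39204 = 47220
  √(1590·47220) = √75079800 = 8664.8601
r = 2895 / 8664.8601 = 0.3341
t = r·√(n−2)/√(1−r²) = 0.3341·√11 / √(1−0.111623) = 1.108084 / 0.942538 = 1.176

1.176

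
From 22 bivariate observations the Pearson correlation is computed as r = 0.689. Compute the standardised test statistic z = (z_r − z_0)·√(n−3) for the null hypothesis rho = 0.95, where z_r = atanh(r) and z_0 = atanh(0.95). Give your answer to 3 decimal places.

Fisher z: atanh(0.689) = 0.846050, atanh(0.95) = 1.831781
z = (z_r − z_0)·√(n−3) = (0.846050 − 1.831781)·√19 = -0.985731 · 4.358899 = -4.297

-4.297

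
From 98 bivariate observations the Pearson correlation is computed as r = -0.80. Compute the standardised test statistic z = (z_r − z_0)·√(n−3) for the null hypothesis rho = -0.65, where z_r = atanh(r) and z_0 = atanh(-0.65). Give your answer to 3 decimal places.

Fisher z: atanh(-0.80) = -1.098612, atanh(-0.65) = -0.775299
z = (z_r − z_0)·√(n−3) = (-1.098612 − (-0.775299))·√95 = -0.323313 · 9.746794 = -3.151

-3.151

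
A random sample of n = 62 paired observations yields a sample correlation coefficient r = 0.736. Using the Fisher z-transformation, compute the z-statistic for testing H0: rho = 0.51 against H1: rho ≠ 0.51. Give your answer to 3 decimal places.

2.911

Fisher z: atanh(0.736) = 0.941695, atanh(0.51) = 0.562730
z = (z_r − z_0)·√(n−3) = (0.941695 − 0.562730)·√59 = 0.378965 · 7.681146 = 2.911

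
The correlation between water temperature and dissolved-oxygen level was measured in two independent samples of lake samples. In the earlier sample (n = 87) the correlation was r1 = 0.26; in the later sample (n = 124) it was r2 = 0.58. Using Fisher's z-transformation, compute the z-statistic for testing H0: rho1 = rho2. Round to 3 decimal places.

-2.791

Fisher z-transforms: z1 = atanh(0.26) = 0.266108, z2 = atanh(0.58) = 0.662463; difference d = -0.396355
Var(d) = 1/84 + 1/121 = 0.0119048 + 0.0082645 = 0.0201693
z = d/√Var(d) = -0.396355 / √0.0201693 = -0.396355 / 0.142019 = -2.791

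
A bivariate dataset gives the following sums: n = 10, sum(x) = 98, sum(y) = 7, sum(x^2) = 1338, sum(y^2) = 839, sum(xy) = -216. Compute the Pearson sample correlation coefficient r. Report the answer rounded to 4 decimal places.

Numerator: nΣxy − (Σx)(Σy) = 10·(-216) − (98)(7) = -2846
Denominator: √[(nΣx²−(Σx)²)(nΣy²−(Σy)²)]
  nΣx²−(Σx)² = 10·1338 − 9604 = 3776;  nΣy²−(Σy)² = 10·839 − 49 = 8341
  √(3776·8341) = √31495616 = 5612.0955
r = -2846 / 5612.0955 = -0.5071

-0.5071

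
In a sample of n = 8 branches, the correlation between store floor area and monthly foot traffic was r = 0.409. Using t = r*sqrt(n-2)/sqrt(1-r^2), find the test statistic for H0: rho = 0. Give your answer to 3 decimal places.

1 − r² = 1 − 0.167281 = 0.832719;  √(1−r²) = 0.912534
√(n−2) = √6 = 2.449490
t = r·√(n−2)/√(1−r²) = 0.409 · 2.449490 / 0.912534 = 1.098

1.098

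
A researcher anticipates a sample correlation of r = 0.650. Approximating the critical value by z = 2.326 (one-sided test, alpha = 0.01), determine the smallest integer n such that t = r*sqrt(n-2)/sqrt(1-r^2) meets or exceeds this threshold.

r√(n−2)/√(1−r²) ≥ 2.326  ⇔  n−2 ≥ (2.326)²·(1−r²)/r²
(1−r²)/r² = (1−0.422500)/0.422500 = 1.3669
n ≥ 2 + 5.410276·1.3669 = 2 + 7.3953 = 9.3953
⌈9.3953⌉ = 10

10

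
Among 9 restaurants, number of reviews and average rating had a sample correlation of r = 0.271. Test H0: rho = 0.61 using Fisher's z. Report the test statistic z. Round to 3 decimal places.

-1.056

Fisher z: atanh(0.271) = 0.277943, atanh(0.61) = 0.708921
z = (z_r − z_0)·√(n−3) = (0.277943 − 0.708921)·√6 = -0.430978 · 2.449490 = -1.056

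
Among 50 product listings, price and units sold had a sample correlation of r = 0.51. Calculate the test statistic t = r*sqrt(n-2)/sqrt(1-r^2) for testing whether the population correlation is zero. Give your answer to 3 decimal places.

1 − r² = 1 − 0.2601 = 0.7399;  √(1−r²) = 0.860174
√(n−2) = √48 = 6.928203
t = r·√(n−2)/√(1−r²) = 0.51 · 6.928203 / 0.860174 = 4.108

4.108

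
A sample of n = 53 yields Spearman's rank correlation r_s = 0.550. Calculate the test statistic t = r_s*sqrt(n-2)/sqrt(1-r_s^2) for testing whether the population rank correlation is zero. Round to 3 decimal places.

t = r_s·√(n−2) / √(1−r_s²) with r_s = 0.550, n = 53
  = 0.550·√51 / √(1 − 0.302500)
  = 0.550·7.141428 / 0.835165
  = 3.927785 / 0.835165 = 4.703

4.703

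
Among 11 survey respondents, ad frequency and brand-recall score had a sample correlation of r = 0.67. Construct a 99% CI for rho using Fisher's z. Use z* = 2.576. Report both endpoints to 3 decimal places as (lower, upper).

(-0.100, 0.938)

z_r = atanh(0.67) = 0.810743;  SE = 1/√(n−3) = 1/√8 = 0.353553
z-limits: 0.810743 ± 2.576·0.353553 = 0.810743 ± 0.910753 = [-0.100010, 1.721496]
ρ-limits: (tanh -0.100010, tanh 1.721496) = (-0.100, 0.938)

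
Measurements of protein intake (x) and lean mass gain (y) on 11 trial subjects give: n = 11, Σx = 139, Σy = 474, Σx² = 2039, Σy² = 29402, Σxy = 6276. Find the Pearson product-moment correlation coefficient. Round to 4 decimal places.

0.1798

S_xy = nΣxy − ΣxΣy = 11·6276 − 139·474 = 69036 − 65886 = 3150
S_xx = nΣx² − (Σx)² = 11·2039 − 139² = 22429 − 19321 = 3108
S_yy = nΣy² − (Σy)² = 11·29402 − 474² = 323422 − 224676 = 98746
r = S_xy / √(S_xx·S_yy) = 3150 / √(3108·98746) = 3150 / √306902568 = 3150 / 17518.6349 = 0.1798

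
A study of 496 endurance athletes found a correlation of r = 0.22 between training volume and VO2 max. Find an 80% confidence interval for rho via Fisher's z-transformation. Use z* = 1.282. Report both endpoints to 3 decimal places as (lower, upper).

z_r = atanh(0.22) = 0.223656;  SE = 1/√(n−3) = 1/√493 = 0.045038
z-limits: 0.223656 ± 1.282·0.045038 = 0.223656 ± 0.057739 = [0.165917, 0.281395]
ρ-limits: (tanh 0.165917, tanh 0.281395) = (0.164, 0.274)

(0.164, 0.274)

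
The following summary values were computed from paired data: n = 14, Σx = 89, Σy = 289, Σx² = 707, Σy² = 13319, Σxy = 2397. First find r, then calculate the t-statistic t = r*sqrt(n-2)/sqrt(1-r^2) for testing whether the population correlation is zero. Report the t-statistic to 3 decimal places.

Numerator: nΣxy − (Σx)(Σy) = 14·2397 − (89)(289) = 7837
Denominator: √[(nΣx²−(Σx)²)(nΣy²−(Σy)²)]
  nΣx²−(Σx)² = 14·707 − 7921 = 1977;  nΣy²−(Σy)² = 14·13319 − 83521 = 102945
  √(1977·102945) = √203522265 = 14266.1230
r = 7837 / 14266.1230 = 0.5493
t = r·√(n−2)/√(1−r²) = 0.5493·√12 / √(1−0.301730) = 1.902831 / 0.835626 = 2.277

2.277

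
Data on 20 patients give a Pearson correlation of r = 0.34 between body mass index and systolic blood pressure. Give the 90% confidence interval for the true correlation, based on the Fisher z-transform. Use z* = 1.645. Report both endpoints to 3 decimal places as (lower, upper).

(-0.045, 0.637)

z_r = atanh(0.34) = 0.354093;  SE = 1/√(n−3) = 1/√17 = 0.242536
z-limits: 0.354093 ± 1.645·0.242536 = 0.354093 ± 0.398972 = [-0.044879, 0.753065]
ρ-limits: (tanh -0.044879, tanh 0.753065) = (-0.045, 0.637)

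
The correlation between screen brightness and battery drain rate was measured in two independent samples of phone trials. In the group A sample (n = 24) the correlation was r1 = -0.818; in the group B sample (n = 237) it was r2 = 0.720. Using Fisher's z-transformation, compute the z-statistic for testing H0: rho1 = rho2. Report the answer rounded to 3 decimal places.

-9.036

Fisher z-transforms: z1 = atanh(-0.818) = -1.150743, z2 = atanh(0.720) = 0.907645; difference d = -2.058388
Var(d) = 1/21 + 1/234 = 0.0476190 + 0.0042735 = 0.0518925
z = d/√Var(d) = -2.058388 / √0.0518925 = -2.058388 / 0.227799 = -9.036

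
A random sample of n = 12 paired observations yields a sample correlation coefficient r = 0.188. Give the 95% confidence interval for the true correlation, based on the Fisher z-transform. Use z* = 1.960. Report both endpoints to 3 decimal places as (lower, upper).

z_r = atanh(0.188) = 0.190263;  SE = 1/√(n−3) = 1/√9 = 0.333333
z-limits: 0.190263 ± 1.960·0.333333 = 0.190263 ± 0.653333 = [-0.463070, 0.843596]
ρ-limits: (tanh -0.463070, tanh 0.843596) = (-0.433, 0.688)

(-0.433, 0.688)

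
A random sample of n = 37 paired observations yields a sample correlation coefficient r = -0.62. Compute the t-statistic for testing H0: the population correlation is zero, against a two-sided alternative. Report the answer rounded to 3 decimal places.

1 − r² = 1 − 0.3844 = 0.6156;  √(1−r²) = 0.784602
√(n−2) = √35 = 5.916080
t = r·√(n−2)/√(1−r²) = -0.62 · 5.916080 / 0.784602 = -4.675

-4.675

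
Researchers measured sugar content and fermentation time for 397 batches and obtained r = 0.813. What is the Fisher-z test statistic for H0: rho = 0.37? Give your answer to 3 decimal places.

z_r = atanh(0.813) = 1.135815,  z_0 = atanh(0.37) = 0.388423
SE = 1/√(n−3) = 1/√394 = 0.050379
z = (z_r − z_0)/SE = (1.135815 − 0.388423) / 0.050379 = 0.747392 / 0.050379 = 14.835

14.835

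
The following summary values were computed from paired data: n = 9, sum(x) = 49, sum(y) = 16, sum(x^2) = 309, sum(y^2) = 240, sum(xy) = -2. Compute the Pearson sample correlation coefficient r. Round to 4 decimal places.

-0.9429

S_xy = nΣxy − ΣxΣy = 9·(-2) − 49·16 = -18 − 784 = -802
S_xx = nΣx² − (Σx)² = 9·309 − 49² = 2781 − 2401 = 380
S_yy = nΣy² − (Σy)² = 9·240 − 16² = 2160 − 256 = 1904
r = S_xy / √(S_xx·S_yy) = -802 / √(380·1904) = -802 / √723520 = -802 / 850.5998 = -0.9429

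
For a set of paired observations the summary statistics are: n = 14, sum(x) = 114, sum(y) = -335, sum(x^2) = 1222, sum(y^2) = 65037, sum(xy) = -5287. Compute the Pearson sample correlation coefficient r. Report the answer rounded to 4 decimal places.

-0.6253

Numerator: nΣxy − (Σx)(Σy) = 14·(-5287) − (114)(-335) = -35828
Denominator: √[(nΣx²−(Σx)²)(nΣy²−(Σy)²)]
  nΣx²−(Σx)² = 14·1222 − 12996 = 4112;  nΣy²−(Σy)² = 14·65037 − 112225 = 798293
  √(4112·798293) = √3282580816 = 57293.8113
r = -35828 / 57293.8113 = -0.6253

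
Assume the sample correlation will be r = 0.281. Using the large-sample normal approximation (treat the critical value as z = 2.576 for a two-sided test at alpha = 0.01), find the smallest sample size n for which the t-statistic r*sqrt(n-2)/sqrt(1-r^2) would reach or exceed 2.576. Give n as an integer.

r√(n−2)/√(1−r²) ≥ 2.576  ⇔  n−2 ≥ (2.576)²·(1−r²)/r²
(1−r²)/r² = (1−0.078961)/0.078961 = 11.6645
n ≥ 2 + 6.635776·11.6645 = 2 + 77.4030 = 79.4030
⌈79.4030⌉ = 80

80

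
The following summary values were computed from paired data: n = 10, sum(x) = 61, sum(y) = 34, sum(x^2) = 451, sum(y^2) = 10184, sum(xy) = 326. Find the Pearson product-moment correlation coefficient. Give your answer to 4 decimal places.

0.1331

Numerator: nΣxy − (Σx)(Σy) = 10·326 − (61)(34) = 1186
Denominator: √[(nΣx²−(Σx)²)(nΣy²−(Σy)²)]
  nΣx²−(Σx)² = 10·451 − 3721 = 789;  nΣy²−(Σy)² = 10·10184 − 1156 = 100684
  √(789·100684) = √79439676 = 8912.8938
r = 1186 / 8912.8938 = 0.1331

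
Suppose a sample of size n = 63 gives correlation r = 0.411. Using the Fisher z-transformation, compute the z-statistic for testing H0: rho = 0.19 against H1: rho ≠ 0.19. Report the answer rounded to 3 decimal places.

1.894

z_r = atanh(0.411) = 0.436814,  z_0 = atanh(0.19) = 0.192337
SE = 1/√(n−3) = 1/√60 = 0.129099
z = (z_r − z_0)/SE = (0.436814 − 0.192337) / 0.129099 = 0.244477 / 0.129099 = 1.894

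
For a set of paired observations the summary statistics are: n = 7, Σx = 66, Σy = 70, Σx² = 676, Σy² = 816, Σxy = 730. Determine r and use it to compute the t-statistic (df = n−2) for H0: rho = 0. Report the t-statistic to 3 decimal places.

S_xy = nΣxy − ΣxΣy = 7·730 − 66·70 = 5110 − 4620 = 490
S_xx = nΣx² − (Σx)² = 7·676 − 66² = 4732 − 4356 = 376
S_yy = nΣy² − (Σy)² = 7·816 − 70² = 5712 − 4900 = 812
r = S_xy / √(S_xx·S_yy) = 490 / √(376·812) = 490 / √305312 = 490 / 552.5505 = 0.8868
t = r·√(n−2)/√(1−r²) = 0.8868·√5 / √(1−0.786414) = 1.982945 / 0.462154 = 4.291

4.291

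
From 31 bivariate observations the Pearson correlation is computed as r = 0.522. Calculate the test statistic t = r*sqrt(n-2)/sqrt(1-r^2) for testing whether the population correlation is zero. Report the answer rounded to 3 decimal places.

t = r·√(n−2) / √(1−r²) with r = 0.522, n = 31
  = 0.522·√29 / √(1 − 0.272484)
  = 0.522·5.385165 / 0.852945
  = 2.811056 / 0.852945 = 3.296

3.296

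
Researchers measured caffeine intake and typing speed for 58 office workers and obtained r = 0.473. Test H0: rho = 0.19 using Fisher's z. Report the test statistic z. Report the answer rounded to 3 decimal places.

z_r = atanh(0.473) = 0.513928,  z_0 = atanh(0.19) = 0.192337
SE = 1/√(n−3) = 1/√55 = 0.134840
z = (z_r − z_0)/SE = (0.513928 − 0.192337) / 0.134840 = 0.321591 / 0.134840 = 2.385

2.385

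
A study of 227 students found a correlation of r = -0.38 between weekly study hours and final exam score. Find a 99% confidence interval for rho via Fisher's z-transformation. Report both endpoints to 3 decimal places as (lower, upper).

z_r = atanh(-0.38) = -0.400060;  SE = 1/√(n−3) = 1/√224 = 0.066815
z-limits: -0.400060 ± 2.576·0.066815 = -0.400060 ± 0.172115 = [-0.572175, -0.227945]
ρ-limits: (tanh -0.572175, tanh -0.227945) = (-0.517, -0.224)

(-0.517, -0.224)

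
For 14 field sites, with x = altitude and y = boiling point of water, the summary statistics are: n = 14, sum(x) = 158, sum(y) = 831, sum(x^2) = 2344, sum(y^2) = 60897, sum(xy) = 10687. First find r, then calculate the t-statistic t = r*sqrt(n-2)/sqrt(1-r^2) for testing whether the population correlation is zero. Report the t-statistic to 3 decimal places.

2.074

S_xy = nΣxy − ΣxΣy = 14·10687 − 158·831 = 149618 − 131298 = 18320
S_xx = nΣx² − (Σx)² = 14·2344 − 158² = 32816 − 24964 = 7852
S_yy = nΣy² − (Σy)² = 14·60897 − 831² = 852558 − 690561 = 161997
r = S_xy / √(S_xx·S_yy) = 18320 / √(7852·161997) = 18320 / √1272000444 = 18320 / 35665.1152 = 0.5137
t = r·√(n−2)/√(1−r²) = 0.5137·√12 / √(1−0.263888) = 1.779509 / 0.857970 = 2.074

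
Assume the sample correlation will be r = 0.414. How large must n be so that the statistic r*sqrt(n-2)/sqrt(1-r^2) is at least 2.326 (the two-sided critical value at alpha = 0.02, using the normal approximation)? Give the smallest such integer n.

r√(n−2)/√(1−r²) ≥ 2.326  ⇔  n−2 ≥ (2.326)²·(1−r²)/r²
(1−r²)/r² = (1−0.171396)/0.171396 = 4.8344
n ≥ 2 + 5.410276·4.8344 = 2 + 26.1554 = 28.1554
⌈28.1554⌉ = 29

29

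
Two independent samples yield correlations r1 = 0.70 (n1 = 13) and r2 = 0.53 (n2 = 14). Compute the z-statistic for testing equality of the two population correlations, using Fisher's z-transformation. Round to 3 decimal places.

Fisher z-transforms: z1 = atanh(0.70) = 0.867301, z2 = atanh(0.53) = 0.590145; difference d = 0.277156
Var(d) = 1/10 + 1/11 = 0.1000000 + 0.0909091 = 0.1909091
z = d/√Var(d) = 0.277156 / √0.1909091 = 0.277156 / 0.436931 = 0.634

0.634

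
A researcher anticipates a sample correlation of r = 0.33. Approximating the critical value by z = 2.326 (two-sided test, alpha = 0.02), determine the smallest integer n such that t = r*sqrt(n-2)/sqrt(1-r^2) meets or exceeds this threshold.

Need r·√(n−2)/√(1−r²) ≥ 2.326
√(n−2) ≥ 2.326·√(1−0.1089) / 0.33 = 2.326·0.943981 / 0.33 = 6.6536
n−2 ≥ 44.2704  ⇒  n ≥ 46.2704
Smallest integer n = 47

47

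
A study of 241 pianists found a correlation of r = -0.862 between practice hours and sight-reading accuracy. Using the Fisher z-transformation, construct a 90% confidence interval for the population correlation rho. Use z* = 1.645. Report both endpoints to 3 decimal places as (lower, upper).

z_r = atanh(-0.862) = -1.301076;  SE = 1/√(n−3) = 1/√238 = 0.064820
z-limits: -1.301076 ± 1.645·0.064820 = -1.301076 ± 0.106629 = [-1.407705, -1.194447]
ρ-limits: (tanh -1.407705, tanh -1.194447) = (-0.887, -0.832)

(-0.887, -0.832)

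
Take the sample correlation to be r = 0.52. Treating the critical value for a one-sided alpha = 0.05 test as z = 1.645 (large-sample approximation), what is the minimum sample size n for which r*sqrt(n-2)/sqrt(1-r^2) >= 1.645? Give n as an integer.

Need r·√(n−2)/√(1−r²) ≥ 1.645
√(n−2) ≥ 1.645·√(1−0.2704) / 0.52 = 1.645·0.854166 / 0.52 = 2.7021
n−2 ≥ 7.3013  ⇒  n ≥ 9.3013
Smallest integer n = 10

10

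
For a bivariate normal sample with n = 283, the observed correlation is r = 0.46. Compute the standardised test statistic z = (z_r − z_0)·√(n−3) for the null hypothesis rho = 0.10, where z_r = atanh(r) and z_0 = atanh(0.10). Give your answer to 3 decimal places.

6.643

z_r = atanh(0.46) = 0.497311,  z_0 = atanh(0.10) = 0.100335
SE = 1/√(n−3) = 1/√280 = 0.059761
z = (z_r − z_0)/SE = (0.497311 − 0.100335) / 0.059761 = 0.396976 / 0.059761 = 6.643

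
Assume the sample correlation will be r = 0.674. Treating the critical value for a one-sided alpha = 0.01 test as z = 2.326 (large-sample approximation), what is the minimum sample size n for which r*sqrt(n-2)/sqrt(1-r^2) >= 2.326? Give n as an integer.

Need r·√(n−2)/√(1−r²) ≥ 2.326
√(n−2) ≥ 2.326·√(1−0.454276) / 0.674 = 2.326·0.738731 / 0.674 = 2.5494
n−2 ≥ 6.4994  ⇒  n ≥ 8.4994
Smallest integer n = 9

9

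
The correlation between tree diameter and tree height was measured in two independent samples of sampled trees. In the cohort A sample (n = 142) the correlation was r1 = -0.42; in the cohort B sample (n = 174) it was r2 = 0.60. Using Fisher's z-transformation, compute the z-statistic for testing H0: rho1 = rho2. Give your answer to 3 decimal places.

-9.990

z1 = atanh(-0.42) = -0.447692,  z2 = atanh(0.60) = 0.693147
SE = √(1/(n1−3) + 1/(n2−3)) = √(1/139 + 1/171) = √(0.0071942 + 0.0058480) = √0.0130422 = 0.114202
z = (z1 − z2)/SE = (-0.447692 − 0.693147) / 0.114202 = -1.140839 / 0.114202 = -9.990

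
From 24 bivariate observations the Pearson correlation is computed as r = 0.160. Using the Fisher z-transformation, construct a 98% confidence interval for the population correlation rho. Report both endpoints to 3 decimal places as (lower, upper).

z_r = atanh(0.160) = 0.161387;  SE = 1/√(n−3) = 1/√21 = 0.218218
z-limits: 0.161387 ± 2.326·0.218218 = 0.161387 ± 0.507575 = [-0.346188, 0.668962]
ρ-limits: (tanh -0.346188, tanh 0.668962) = (-0.333, 0.584)

(-0.333, 0.584)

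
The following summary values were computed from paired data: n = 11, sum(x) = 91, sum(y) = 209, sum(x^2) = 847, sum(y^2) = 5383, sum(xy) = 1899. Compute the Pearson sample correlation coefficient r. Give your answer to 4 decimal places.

Numerator: nΣxy − (Σx)(Σy) = 11·1899 − (91)(209) = 1870
Denominator: √[(nΣx²−(Σx)²)(nΣy²−(Σy)²)]
  nΣx²−(Σx)² = 11·847 − 8281 = 1036;  nΣy²−(Σy)² = 11·5383 − 43681 = 15532
  √(1036·15532) = √16091152 = 4011.3778
r = 1870 / 4011.3778 = 0.4662

0.4662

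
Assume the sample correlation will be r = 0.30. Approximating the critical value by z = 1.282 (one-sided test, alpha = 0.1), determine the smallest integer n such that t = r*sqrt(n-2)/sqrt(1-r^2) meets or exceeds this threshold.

19

Need r·√(n−2)/√(1−r²) ≥ 1.282
√(n−2) ≥ 1.282·√(1−0.0900) / 0.30 = 1.282·0.953939 / 0.30 = 4.0765
n−2 ≥ 16.6179  ⇒  n ≥ 18.6179
Smallest integer n = 19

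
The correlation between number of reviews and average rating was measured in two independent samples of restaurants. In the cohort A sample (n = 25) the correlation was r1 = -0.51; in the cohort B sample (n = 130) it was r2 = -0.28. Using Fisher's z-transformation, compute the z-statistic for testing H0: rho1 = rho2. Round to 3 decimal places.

z1 = atanh(-0.51) = -0.562730,  z2 = atanh(-0.28) = -0.287682
SE = √(1/(n1−3) + 1/(n2−3)) = √(1/22 + 1/127) = √(0.0454545 + 0.0078740) = √0.0533285 = 0.230930
z = (z1 − z2)/SE = (-0.562730 − (-0.287682)) / 0.230930 = -0.275048 / 0.230930 = -1.191

-1.191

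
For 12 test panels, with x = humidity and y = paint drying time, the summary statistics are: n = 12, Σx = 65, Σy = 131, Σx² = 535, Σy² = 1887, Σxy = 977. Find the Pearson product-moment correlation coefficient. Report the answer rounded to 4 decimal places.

S_xy = nΣxy − ΣxΣy = 12·977 − 65·131 = 11724 − 8515 = 3209
S_xx = nΣx² − (Σx)² = 12·535 − 65² = 6420 − 4225 = 2195
S_yy = nΣy² − (Σy)² = 12·1887 − 131² = 22644 − 17161 = 5483
r = S_xy / √(S_xx·S_yy) = 3209 / √(2195·5483) = 3209 / √12035185 = 3209 / 3469.1764 = 0.9250

0.9250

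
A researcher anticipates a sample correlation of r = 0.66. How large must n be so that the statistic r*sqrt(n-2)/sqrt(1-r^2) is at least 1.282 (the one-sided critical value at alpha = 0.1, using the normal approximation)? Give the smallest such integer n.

5

r√(n−2)/√(1−r²) ≥ 1.282  ⇔  n−2 ≥ (1.282)²·(1−r²)/r²
(1−r²)/r² = (1−0.4356)/0.4356 = 1.2957
n ≥ 2 + 1.643524·1.2957 = 2 + 2.1295 = 4.1295
⌈4.1295⌉ = 5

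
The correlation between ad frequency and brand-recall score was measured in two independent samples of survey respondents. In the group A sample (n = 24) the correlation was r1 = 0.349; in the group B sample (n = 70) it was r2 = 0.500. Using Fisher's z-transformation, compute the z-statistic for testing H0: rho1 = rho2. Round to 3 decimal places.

-0.740

Fisher z-transforms: z1 = atanh(0.349) = 0.364305, z2 = atanh(0.500) = 0.549306; difference d = -0.185001
Var(d) = 1/21 + 1/67 = 0.0476190 + 0.0149254 = 0.0625444
z = d/√Var(d) = -0.185001 / √0.0625444 = -0.185001 / 0.250089 = -0.740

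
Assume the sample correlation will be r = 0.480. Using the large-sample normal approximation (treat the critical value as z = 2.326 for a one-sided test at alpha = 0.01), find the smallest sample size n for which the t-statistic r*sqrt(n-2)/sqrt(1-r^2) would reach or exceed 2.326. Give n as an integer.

Need r·√(n−2)/√(1−r²) ≥ 2.326
√(n−2) ≥ 2.326·√(1−0.230400) / 0.480 = 2.326·0.877268 / 0.480 = 4.2511
n−2 ≥ 18.0719  ⇒  n ≥ 20.0719
Smallest integer n = 21

21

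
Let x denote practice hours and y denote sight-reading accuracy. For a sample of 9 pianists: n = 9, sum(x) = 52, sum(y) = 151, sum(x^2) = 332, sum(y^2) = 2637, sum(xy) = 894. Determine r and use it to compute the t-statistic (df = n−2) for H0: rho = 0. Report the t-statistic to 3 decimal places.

1.077

Numerator: nΣxy − (Σx)(Σy) = 9·894 − (52)(151) = 194
Denominator: √[(nΣx²−(Σx)²)(nΣy²−(Σy)²)]
  nΣx²−(Σx)² = 9·332 − 2704 = 284;  nΣy²−(Σy)² = 9·2637 − 22801 = 932
  √(284·932) = √264688 = 514.4784
r = 194 / 514.4784 = 0.3771
t = r·√(n−2)/√(1−r²) = 0.3771·√7 / √(1−0.142204) = 0.997713 / 0.926173 = 1.077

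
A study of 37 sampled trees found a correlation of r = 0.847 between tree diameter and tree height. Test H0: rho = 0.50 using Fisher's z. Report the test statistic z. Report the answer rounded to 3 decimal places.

4.059

Fisher z: atanh(0.847) = 1.245440, atanh(0.50) = 0.549306
z = (z_r − z_0)·√(n−3) = (1.245440 − 0.549306)·√34 = 0.696134 · 5.830952 = 4.059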